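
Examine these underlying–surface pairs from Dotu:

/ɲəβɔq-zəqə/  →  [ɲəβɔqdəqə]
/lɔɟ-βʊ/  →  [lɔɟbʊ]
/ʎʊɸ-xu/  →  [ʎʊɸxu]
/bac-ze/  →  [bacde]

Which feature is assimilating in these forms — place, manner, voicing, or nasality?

manner

Underlying /z/ is realised as [d] next to /q/; /q/ itself does not change.
/z/ is a fricative while /q/ is a stop; the output [d] is a stop, matching the trigger — so the feature that spreads is manner.
The other alternating forms pattern the same way: /β/ → [b] after /ɟ/ (fricative → stop, matching a stop); /z/ → [d] after /c/ (fricative → stop, matching a stop) — only manner changes, and always toward the preceding segment.
Nothing changes in [ʎʊɸxu]: there the adjacent consonants already agree in manner (/x/ and /ɸ/ are both fricatives), so this form is consistent with the same rule.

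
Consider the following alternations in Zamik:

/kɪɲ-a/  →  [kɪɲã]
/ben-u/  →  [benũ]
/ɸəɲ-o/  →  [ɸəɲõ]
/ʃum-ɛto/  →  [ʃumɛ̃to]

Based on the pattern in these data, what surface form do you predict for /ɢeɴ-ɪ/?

The data show progressive nasality assimilation (vowel nasalisation): /a/ → [ã] after /ɲ/; /u/ → [ũ] after /n/; /o/ → [õ] after /ɲ/; /ɛ/ → [ɛ̃] after /m/ — a vowel is nasalised by an immediately preceding nasal consonant.
The vowel /ɪ/ is adjacent to the preceding nasal /ɴ/, so it acquires [+nasal] and surfaces as [ɪ̃].

[ɢeɴɪ̃]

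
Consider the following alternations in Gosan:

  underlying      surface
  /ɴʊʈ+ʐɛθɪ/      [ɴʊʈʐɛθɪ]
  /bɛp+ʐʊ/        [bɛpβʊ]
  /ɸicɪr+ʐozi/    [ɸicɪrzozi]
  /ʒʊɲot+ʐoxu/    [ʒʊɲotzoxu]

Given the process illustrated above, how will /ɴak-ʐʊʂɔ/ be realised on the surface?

The data show progressive place assimilation: /ʐ/ → [β] after /p/; /ʐ/ → [z] after /r/; /ʐ/ → [z] after /t/. In each pair only place changes, matching the preceding consonant, while manner and voice stay constant.
Nothing changes in [ɴʊʈʐɛθɪ]: there the adjacent consonants already agree in place (/ʐ/ and /ʈ/ are both retroflex), so this form is consistent with the same rule.
The rule targets /ʐ/ (voiced retroflex fricative), which sits after the trigger /k/ (velar).
A voiced velar fricative is [ɣ], so the surface segment is [ɣ].

[ɴakɣʊʂɔ]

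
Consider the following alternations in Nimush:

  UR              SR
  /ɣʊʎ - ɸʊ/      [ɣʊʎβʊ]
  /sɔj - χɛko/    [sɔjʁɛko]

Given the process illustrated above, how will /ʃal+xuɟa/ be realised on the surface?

The data show progressive voicing assimilation: /ɸ/ → [β] after /ʎ/; /χ/ → [ʁ] after /j/. In each pair only voicing changes, matching the preceding consonant, while place and manner stay constant.
/x/ is a voiceless velar fricative. The preceding trigger /l/ is voiced, so /x/ must become voiced as well.
Changing only its voicing to voiced gives [ɣ] — the voiced velar fricative.

[ʃalɣuɟa]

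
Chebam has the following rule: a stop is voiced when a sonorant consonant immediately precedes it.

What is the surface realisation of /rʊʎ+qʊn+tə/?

The rule targets /q/ (voiceless uvular stop), which sits after the trigger /ʎ/ (voiced).
Changing only its voicing to voiced gives [ɢ] — the voiced uvular stop.
The same rule applies at the second boundary: /t/ → [d] next to /n/.

[rʊʎɢʊndə]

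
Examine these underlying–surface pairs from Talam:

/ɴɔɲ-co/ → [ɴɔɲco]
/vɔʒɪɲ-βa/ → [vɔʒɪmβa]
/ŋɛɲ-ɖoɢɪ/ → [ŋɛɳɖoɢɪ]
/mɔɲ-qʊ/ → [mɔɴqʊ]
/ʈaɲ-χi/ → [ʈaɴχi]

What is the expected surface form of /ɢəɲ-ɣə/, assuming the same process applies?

The data show regressive place assimilation: /ɲ/ → [m] before /β/; /ɲ/ → [ɳ] before /ɖ/; /ɲ/ → [ɴ] before /q/; /ɲ/ → [ɴ] before /χ/. In each pair only place changes, matching the following consonant, while manner and voice stay constant.
No alternation appears in [ɴɔɲco]: there the adjacent consonants already agree in place (/ɲ/ and /c/ are both palatal), so this form is consistent with the same rule.
The rule targets /ɲ/ (voiced palatal nasal), which sits before the trigger /ɣ/ (velar).
A voiced velar nasal is [ŋ], so the surface segment is [ŋ].

[ɢəŋɣə]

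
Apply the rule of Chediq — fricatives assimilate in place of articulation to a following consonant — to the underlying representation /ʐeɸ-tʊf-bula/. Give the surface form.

[ʐestʊɸbula]

The rule targets /ɸ/ (voiceless bilabial fricative), which sits before the trigger /t/ (alveolar).
Changing only its place to alveolar gives [s] — the voiceless alveolar fricative.
At the second juncture, /f/ likewise becomes [ɸ] adjacent to /b/.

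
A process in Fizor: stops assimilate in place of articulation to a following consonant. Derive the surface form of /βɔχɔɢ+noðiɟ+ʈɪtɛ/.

[βɔχɔdnoðiɖʈɪtɛ]

The rule targets /ɢ/ (voiced uvular stop), which sits before the trigger /n/ (alveolar).
A voiced alveolar stop is [d], so the surface segment is [d].
The same rule applies at the second boundary: /ɟ/ → [ɖ] next to /ʈ/.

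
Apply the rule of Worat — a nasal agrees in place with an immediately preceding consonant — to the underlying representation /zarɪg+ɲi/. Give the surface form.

[zarɪgŋi]

The rule targets /ɲ/ (voiced palatal nasal), which sits after the trigger /g/ (velar).
Changing only its place to velar gives [ŋ] — the voiced velar nasal.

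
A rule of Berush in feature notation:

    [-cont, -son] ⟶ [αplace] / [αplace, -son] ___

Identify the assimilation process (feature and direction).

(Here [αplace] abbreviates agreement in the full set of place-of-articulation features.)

progressive place assimilation

The rule copies the place features (abbreviated [place]) from the environment onto the target, so the assimilating feature is place.
The conditioning segment sits to the left of the focus bar, meaning the trigger precedes the segment that changes — progressive assimilation.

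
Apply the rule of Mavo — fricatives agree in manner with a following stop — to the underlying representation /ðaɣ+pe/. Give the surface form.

[ðagpe]

The rule targets /ɣ/ (voiced velar fricative), which sits before the trigger /p/ (stop).
A voiced velar stop is [g], so the surface segment is [g].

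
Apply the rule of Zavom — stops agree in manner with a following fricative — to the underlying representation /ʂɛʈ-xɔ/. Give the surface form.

The rule targets /ʈ/ (voiceless retroflex stop), which sits before the trigger /x/ (fricative).
Changing only its manner to fricative gives [ʂ] — the voiceless retroflex fricative.

[ʂɛʂxɔ]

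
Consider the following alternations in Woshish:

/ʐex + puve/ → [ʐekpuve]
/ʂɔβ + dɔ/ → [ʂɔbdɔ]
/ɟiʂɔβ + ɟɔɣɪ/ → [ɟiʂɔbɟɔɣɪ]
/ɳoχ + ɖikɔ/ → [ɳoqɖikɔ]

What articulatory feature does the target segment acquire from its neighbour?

Underlying /x/ is realised as [k] next to /p/; /p/ itself does not change.
The change fricative → stop matches the manner of the following /p/, identifying this as manner assimilation.
The same holds elsewhere in the data: /β/ → [b] before /d/ (fricative → stop, matching a stop); /β/ → [b] before /ɟ/ (fricative → stop, matching a stop); /χ/ → [q] before /ɖ/ (fricative → stop, matching a stop) — only manner changes, and always toward the following segment.

manner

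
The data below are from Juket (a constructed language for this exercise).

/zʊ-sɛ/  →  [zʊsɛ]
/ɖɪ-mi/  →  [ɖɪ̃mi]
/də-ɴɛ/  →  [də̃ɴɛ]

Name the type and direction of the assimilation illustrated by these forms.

regressive nasality assimilation (vowel nasalisation)

The vowel /ɪ/ surfaces as nasalised [ɪ̃] next to the following nasal /m/ — it has acquired the [+nasal] feature of its neighbour.
Likewise in the remaining data: /ə/ → [ə̃] before /ɴ/ — each time a vowel is nasalised next to a following nasal.
No change occurs in [zʊsɛ] because the vowel at the boundary is adjacent to an oral consonant, not a nasal (/ʊ/ next to /s/).
Because the conditioning nasal is to the right of the vowel that changes, the process is regressive (anticipatory).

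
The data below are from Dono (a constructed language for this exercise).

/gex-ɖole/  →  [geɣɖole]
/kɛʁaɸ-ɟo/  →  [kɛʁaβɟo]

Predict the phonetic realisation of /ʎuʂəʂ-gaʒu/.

[ʎuʂəʐgaʒu]

The data show regressive voicing assimilation: /x/ → [ɣ] before /ɖ/; /ɸ/ → [β] before /ɟ/. In each pair only voicing changes, matching the following consonant, while place and manner stay constant.
/ʂ/ is a voiceless retroflex fricative. The following trigger /g/ is voiced, so /ʂ/ must become voiced as well.
The voiced retroflex fricative is [ʐ], so /ʂ/ → [ʐ].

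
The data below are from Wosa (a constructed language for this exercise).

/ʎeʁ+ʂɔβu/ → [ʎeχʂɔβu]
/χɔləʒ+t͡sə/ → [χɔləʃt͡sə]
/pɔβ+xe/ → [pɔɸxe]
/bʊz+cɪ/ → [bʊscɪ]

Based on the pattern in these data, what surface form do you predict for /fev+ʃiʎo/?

The data show regressive voicing assimilation: /ʁ/ → [χ] before /ʂ/; /ʒ/ → [ʃ] before /t͡s/; /β/ → [ɸ] before /x/; /z/ → [s] before /c/. In each pair only voicing changes, matching the following consonant, while place and manner stay constant.
The rule targets /v/ (voiced labiodental fricative), which sits before the trigger /ʃ/ (voiceless).
A voiceless labiodental fricative is [f], so the surface segment is [f].

[fefʃiʎo]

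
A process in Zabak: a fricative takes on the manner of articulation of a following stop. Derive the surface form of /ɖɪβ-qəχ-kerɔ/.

[ɖɪbqəqkerɔ]

The rule targets /β/ (voiced bilabial fricative), which sits before the trigger /q/ (stop).
Changing only its manner to stop gives [b] — the voiced bilabial stop.
The same rule applies at the second boundary: /χ/ → [q] next to /k/.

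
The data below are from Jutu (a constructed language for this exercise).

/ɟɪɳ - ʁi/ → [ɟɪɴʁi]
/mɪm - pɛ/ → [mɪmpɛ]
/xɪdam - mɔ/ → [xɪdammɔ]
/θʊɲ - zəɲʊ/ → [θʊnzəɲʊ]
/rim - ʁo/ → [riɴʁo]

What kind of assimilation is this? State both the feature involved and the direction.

regressive place assimilation

Underlying /ɳ/ is realised as [ɴ] next to /ʁ/; /ʁ/ itself does not change.
/ɳ/ is retroflex while /ʁ/ is uvular; the output [ɴ] is uvular, matching the trigger — so the feature that spreads is place.
Manner and voice are unchanged, so the assimilation is partial, not total.
Checking the remaining alternations: /ɲ/ → [n] before /z/ (palatal → alveolar, matching alveolar); /m/ → [ɴ] before /ʁ/ (bilabial → uvular, matching uvular) — only place changes, and always toward the following segment.
No alternation appears in [mɪmpɛ], [xɪdammɔ]: there the adjacent consonants already agree in place (/m/ and /p/ are both bilabial; /m/ and /m/ are both bilabial), so these forms are consistent with the same rule.
Since the segment that changes precedes the conditioning segment, the assimilation is regressive.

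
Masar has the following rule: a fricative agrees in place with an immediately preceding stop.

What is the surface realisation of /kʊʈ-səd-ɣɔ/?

The rule targets /s/ (voiceless alveolar fricative), which sits after the trigger /ʈ/ (retroflex).
The voiceless retroflex fricative is [ʂ], so /s/ → [ʂ].
The same rule applies at the second boundary: /ɣ/ → [z] next to /d/.

[kʊʈʂədzɔ]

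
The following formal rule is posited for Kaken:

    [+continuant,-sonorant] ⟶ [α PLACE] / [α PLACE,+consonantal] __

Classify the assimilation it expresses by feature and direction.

progressive place assimilation

The rule copies the place features (abbreviated [PLACE]) from the environment onto the target, so the assimilating feature is place.
Since the environment is written before the underscore, the trigger precedes the target; the direction is progressive.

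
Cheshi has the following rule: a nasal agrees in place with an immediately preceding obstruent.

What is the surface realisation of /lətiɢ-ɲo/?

[lətiɢɴo]

The rule targets /ɲ/ (voiced palatal nasal), which sits after the trigger /ɢ/ (uvular).
A voiced uvular nasal is [ɴ], so the surface segment is [ɴ].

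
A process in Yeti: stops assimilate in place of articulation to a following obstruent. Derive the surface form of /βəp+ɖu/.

The rule targets /p/ (voiceless bilabial stop), which sits before the trigger /ɖ/ (retroflex).
Changing only its place to retroflex gives [ʈ] — the voiceless retroflex stop.

[βəʈɖu]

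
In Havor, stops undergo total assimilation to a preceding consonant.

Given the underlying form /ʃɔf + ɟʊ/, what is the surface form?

[ʃɔffʊ]

/ɟ/ is the segment targeted by the rule; it sits immediately after /f/, so it assimilates completely and surfaces as [f].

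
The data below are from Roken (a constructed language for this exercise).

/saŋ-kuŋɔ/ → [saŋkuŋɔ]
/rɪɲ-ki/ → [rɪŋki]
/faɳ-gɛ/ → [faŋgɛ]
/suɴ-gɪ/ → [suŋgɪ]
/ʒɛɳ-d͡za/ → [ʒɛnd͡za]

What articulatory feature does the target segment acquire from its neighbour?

The segment that alternates is /ɲ/, which surfaces as [ŋ] when adjacent to /k/.
/ɲ/ is palatal while /k/ is velar; the output [ŋ] is velar, matching the trigger — so the feature that spreads is place.
Checking the remaining alternations: /ɳ/ → [ŋ] before /g/ (retroflex → velar, matching velar); /ɴ/ → [ŋ] before /g/ (uvular → velar, matching velar); /ɳ/ → [n] before /d͡z/ (retroflex → alveolar, matching alveolar) — only place changes, and always toward the following segment.
No alternation appears in [saŋkuŋɔ]: there the adjacent consonants already agree in place (/ŋ/ and /k/ are both velar), so this form is consistent with the same rule.

place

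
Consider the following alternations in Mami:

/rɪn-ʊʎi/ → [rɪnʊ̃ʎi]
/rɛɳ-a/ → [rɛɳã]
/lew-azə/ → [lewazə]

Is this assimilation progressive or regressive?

The vowel /ʊ/ surfaces as nasalised [ʊ̃] next to the preceding nasal /n/ — it has acquired the [+nasal] feature of its neighbour.
The other form shows the same pattern: /a/ → [ã] after /ɳ/ — each time a vowel is nasalised next to a preceding nasal.
No change occurs in [lewazə] because the vowel at the boundary is adjacent to an oral consonant, not a nasal (/a/ next to /w/).
Because the conditioning nasal is to the left of the vowel that changes, the process is progressive (perseverative).

progressive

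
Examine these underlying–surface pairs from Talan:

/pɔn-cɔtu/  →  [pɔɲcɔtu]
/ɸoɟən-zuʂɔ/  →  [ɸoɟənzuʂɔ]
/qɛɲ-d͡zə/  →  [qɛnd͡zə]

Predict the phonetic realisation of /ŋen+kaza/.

The data show regressive place assimilation: /n/ → [ɲ] before /c/; /ɲ/ → [n] before /d͡z/. In each pair only place changes, matching the following consonant, while manner and voice stay constant.
Nothing changes in [ɸoɟənzuʂɔ]: there the adjacent consonants already agree in place (/n/ and /z/ are both alveolar), so this form is consistent with the same rule.
/n/ is a voiced alveolar nasal. The following trigger /k/ is velar, so /n/ must become velar as well.
Changing only its place to velar gives [ŋ] — the voiced velar nasal.

[ŋeŋkaza]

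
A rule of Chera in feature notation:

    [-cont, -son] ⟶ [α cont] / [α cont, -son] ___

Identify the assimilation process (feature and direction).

progressive manner assimilation

The rule copies [cont] (continuancy) from the environment onto the target stops; since [±cont] encodes the stop/fricative manner contrast, the assimilating dimension is manner.
Since the environment is written before the underscore, the trigger precedes the target; the direction is progressive.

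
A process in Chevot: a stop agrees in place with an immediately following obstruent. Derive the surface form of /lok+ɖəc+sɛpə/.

The rule targets /k/ (voiceless velar stop), which sits before the trigger /ɖ/ (retroflex).
The voiceless retroflex stop is [ʈ], so /k/ → [ʈ].
The same rule applies at the second boundary: /c/ → [t] next to /s/.

[loʈɖətsɛpə]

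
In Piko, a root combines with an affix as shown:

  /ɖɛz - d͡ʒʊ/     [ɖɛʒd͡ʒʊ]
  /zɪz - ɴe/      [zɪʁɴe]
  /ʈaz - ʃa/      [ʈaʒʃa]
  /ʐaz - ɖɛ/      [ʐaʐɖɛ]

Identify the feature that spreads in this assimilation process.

Comparing underlying and surface forms, /z/ → [ʒ] is the alternation; the neighbouring /d͡ʒ/ is constant.
/z/ is alveolar while /d͡ʒ/ is postalveolar; the output [ʒ] is postalveolar, matching the trigger — so the feature that spreads is place.
Checking the remaining alternations: /z/ → [ʁ] before /ɴ/ (alveolar → uvular, matching uvular); /z/ → [ʒ] before /ʃ/ (alveolar → postalveolar, matching postalveolar); /z/ → [ʐ] before /ɖ/ (alveolar → retroflex, matching retroflex) — only place changes, and always toward the following segment.

place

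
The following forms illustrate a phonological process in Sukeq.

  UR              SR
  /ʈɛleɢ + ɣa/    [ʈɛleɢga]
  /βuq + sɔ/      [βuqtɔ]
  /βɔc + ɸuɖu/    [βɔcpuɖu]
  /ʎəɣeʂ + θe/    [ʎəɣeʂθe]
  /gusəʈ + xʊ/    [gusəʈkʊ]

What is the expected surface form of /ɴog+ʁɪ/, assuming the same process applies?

The data show progressive manner assimilation: /ɣ/ → [g] after /ɢ/; /s/ → [t] after /q/; /ɸ/ → [p] after /c/; /x/ → [k] after /ʈ/. In each pair only manner changes, matching the preceding consonant, while place and voice stay constant.
No alternation appears in [ʎəɣeʂθe]: there the adjacent consonants already agree in manner (/θ/ and /ʂ/ are both fricatives), so this form is consistent with the same rule.
The rule targets /ʁ/ (voiced uvular fricative), which sits after the trigger /g/ (stop).
The voiced uvular stop is [ɢ], so /ʁ/ → [ɢ].

[ɴogɢɪ]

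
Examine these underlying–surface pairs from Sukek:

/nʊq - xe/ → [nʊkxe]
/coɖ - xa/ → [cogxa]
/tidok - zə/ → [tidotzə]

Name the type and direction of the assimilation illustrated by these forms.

The segment that alternates is /q/, which surfaces as [k] when adjacent to /x/.
/q/ is uvular while /x/ is velar; the output [k] is velar, matching the trigger — so the feature that spreads is place.
Manner and voice are unchanged, so the assimilation is partial, not total.
The same holds elsewhere in the data: /ɖ/ → [g] before /x/ (retroflex → velar, matching velar); /k/ → [t] before /z/ (velar → alveolar, matching alveolar) — only place changes, and always toward the following segment.
Since the segment that changes precedes the conditioning segment, the assimilation is regressive.

regressive place assimilation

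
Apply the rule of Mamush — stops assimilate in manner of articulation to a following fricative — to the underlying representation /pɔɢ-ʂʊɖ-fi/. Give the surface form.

The rule targets /ɢ/ (voiced uvular stop), which sits before the trigger /ʂ/ (fricative).
The voiced uvular fricative is [ʁ], so /ɢ/ → [ʁ].
At the second juncture, /ɖ/ likewise becomes [ʐ] adjacent to /f/.

[pɔʁʂʊʐfi]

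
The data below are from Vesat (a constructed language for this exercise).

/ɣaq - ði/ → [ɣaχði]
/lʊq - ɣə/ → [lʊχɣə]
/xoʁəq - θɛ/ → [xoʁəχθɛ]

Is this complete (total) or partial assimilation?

partial assimilation

Underlying /q/ is realised as [χ] next to /ð/; /ð/ itself does not change.
The change stop → fricative matches the manner of the following /ð/, identifying this as manner assimilation.
Place and voice are unchanged, so the assimilation is partial, not total.
The other alternating forms pattern the same way: /q/ → [χ] before /ɣ/ (stop → fricative, matching a fricative); /q/ → [χ] before /θ/ (stop → fricative, matching a fricative) — only manner changes, and always toward the following segment.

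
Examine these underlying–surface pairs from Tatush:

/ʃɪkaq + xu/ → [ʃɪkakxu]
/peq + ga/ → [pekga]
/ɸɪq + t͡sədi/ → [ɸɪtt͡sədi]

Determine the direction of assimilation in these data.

regressive

Comparing underlying and surface forms, /q/ → [k] is the alternation; the neighbouring /x/ is constant.
The change uvular → velar matches the place of the following /x/, identifying this as place assimilation.
The same holds elsewhere in the data: /q/ → [k] before /g/ (uvular → velar, matching velar); /q/ → [t] before /t͡s/ (uvular → alveolar, matching alveolar) — only place changes, and always toward the following segment.
Since the segment that changes precedes the conditioning segment, the assimilation is regressive.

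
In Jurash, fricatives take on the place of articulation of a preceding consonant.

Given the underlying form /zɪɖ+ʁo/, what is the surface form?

[zɪɖʐo]

The rule targets /ʁ/ (voiced uvular fricative), which sits after the trigger /ɖ/ (retroflex).
A voiced retroflex fricative is [ʐ], so the surface segment is [ʐ].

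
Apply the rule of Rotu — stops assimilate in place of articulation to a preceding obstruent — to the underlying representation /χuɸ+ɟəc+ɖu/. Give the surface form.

/ɟ/ is a voiced palatal stop. The preceding trigger /ɸ/ is bilabial, so /ɟ/ must become bilabial as well.
A voiced bilabial stop is [b], so the surface segment is [b].
The same rule applies at the second boundary: /ɖ/ → [ɟ] next to /c/.

[χuɸbəcɟu]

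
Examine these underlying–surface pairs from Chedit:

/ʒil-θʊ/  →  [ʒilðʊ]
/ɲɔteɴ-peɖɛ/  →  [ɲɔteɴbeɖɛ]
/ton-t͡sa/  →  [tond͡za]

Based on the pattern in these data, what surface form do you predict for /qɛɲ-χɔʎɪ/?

The data show progressive voicing assimilation: /θ/ → [ð] after /l/; /p/ → [b] after /ɴ/; /t͡s/ → [d͡z] after /n/. In each pair only voicing changes, matching the preceding consonant, while place and manner stay constant.
The rule targets /χ/ (voiceless uvular fricative), which sits after the trigger /ɲ/ (voiced).
The voiced uvular fricative is [ʁ], so /χ/ → [ʁ].

[qɛɲʁɔʎɪ]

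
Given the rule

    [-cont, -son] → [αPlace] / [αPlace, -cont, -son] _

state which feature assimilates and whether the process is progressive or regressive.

progressive place assimilation

The shared variable α links the value of the place features (abbreviated [Place]) on the target to the same value on the neighbouring segment, so place is the feature that assimilates.
The conditioning segment sits to the left of the focus bar, meaning the trigger precedes the segment that changes — progressive assimilation.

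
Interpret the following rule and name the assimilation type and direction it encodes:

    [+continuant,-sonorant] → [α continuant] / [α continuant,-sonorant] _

The shared variable α links the value of [continuant] on the target to that of the neighbouring obstruent. [continuant] distinguishes stops from fricatives — a manner-of-articulation feature — so this is manner assimilation.
The conditioning segment sits to the left of the focus bar, meaning the trigger precedes the segment that changes — progressive assimilation.

progressive manner assimilation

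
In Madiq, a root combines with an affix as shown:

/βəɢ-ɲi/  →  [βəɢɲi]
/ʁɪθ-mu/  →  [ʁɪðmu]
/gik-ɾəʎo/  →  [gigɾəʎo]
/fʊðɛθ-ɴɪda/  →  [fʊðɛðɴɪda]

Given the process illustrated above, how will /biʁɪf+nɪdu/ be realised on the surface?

The data show regressive voicing assimilation: /θ/ → [ð] before /m/; /k/ → [g] before /ɾ/; /θ/ → [ð] before /ɴ/. In each pair only voicing changes, matching the following consonant, while place and manner stay constant.
Nothing changes in [βəɢɲi]: there the adjacent consonants already agree in voicing (/ɢ/ and /ɲ/ are both voiced), so this form is consistent with the same rule.
The rule targets /f/ (voiceless labiodental fricative), which sits before the trigger /n/ (voiced).
Changing only its voicing to voiced gives [v] — the voiced labiodental fricative.

[biʁɪvnɪdu]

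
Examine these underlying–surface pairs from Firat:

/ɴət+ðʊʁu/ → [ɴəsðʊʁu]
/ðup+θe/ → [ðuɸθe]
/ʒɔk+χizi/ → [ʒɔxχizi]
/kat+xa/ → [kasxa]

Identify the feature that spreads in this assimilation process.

manner

The segment that alternates is /t/, which surfaces as [s] when adjacent to /ð/.
/t/ is a stop while /ð/ is a fricative; the output [s] is a fricative, matching the trigger — so the feature that spreads is manner.
Checking the remaining alternations: /p/ → [ɸ] before /θ/ (stop → fricative, matching a fricative); /k/ → [x] before /χ/ (stop → fricative, matching a fricative); /t/ → [s] before /x/ (stop → fricative, matching a fricative) — only manner changes, and always toward the following segment.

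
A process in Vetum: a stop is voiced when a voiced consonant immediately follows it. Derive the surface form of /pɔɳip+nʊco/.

[pɔɳibnʊco]

The rule targets /p/ (voiceless bilabial stop), which sits before the trigger /n/ (voiced).
Changing only its voicing to voiced gives [b] — the voiced bilabial stop.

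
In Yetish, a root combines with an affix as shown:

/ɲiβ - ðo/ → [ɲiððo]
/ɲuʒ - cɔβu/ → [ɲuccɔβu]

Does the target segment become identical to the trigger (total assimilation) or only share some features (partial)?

total assimilation

Underlying /ʒ/ is realised as [c] next to /c/; /c/ itself does not change.
The output [c] is identical to the trigger /c/ — every feature (place, manner, voicing) has been copied — so this is total assimilation.
The other form behaves the same way: /β/ → [ð] before /ð/ — in each case the output is a copy of the following consonant.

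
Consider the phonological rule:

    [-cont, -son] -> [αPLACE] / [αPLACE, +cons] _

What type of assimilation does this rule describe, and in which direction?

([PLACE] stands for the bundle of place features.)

progressive place assimilation

The rule copies the place features (abbreviated [PLACE]) from the environment onto the target, so the assimilating feature is place.
Since the environment is written before the underscore, the trigger precedes the target; the direction is progressive.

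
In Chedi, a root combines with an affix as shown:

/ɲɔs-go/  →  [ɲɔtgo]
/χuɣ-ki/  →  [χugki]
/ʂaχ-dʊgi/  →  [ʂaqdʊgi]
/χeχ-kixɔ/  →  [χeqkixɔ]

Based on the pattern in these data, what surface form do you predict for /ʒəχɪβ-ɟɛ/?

[ʒəχɪbɟɛ]

The data show regressive manner assimilation: /s/ → [t] before /g/; /ɣ/ → [g] before /k/; /χ/ → [q] before /d/; /χ/ → [q] before /k/. In each pair only manner changes, matching the following consonant, while place and voice stay constant.
/β/ is a voiced bilabial fricative. The following trigger /ɟ/ is a stop, so /β/ must become a stop as well.
The voiced bilabial stop is [b], so /β/ → [b].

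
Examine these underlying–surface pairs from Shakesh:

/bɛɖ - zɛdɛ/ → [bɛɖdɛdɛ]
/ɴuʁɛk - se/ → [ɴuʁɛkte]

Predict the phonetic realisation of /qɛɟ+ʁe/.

The data show progressive manner assimilation: /z/ → [d] after /ɖ/; /s/ → [t] after /k/. In each pair only manner changes, matching the preceding consonant, while place and voice stay constant.
The rule targets /ʁ/ (voiced uvular fricative), which sits after the trigger /ɟ/ (stop).
A voiced uvular stop is [ɢ], so the surface segment is [ɢ].

[qɛɟɢe]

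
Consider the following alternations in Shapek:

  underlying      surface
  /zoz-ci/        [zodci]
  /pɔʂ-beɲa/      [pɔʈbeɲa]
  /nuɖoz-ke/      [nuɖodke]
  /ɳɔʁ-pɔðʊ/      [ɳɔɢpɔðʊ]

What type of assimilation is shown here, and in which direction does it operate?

regressive manner assimilation

Comparing underlying and surface forms, /z/ → [d] is the alternation; the neighbouring /c/ is constant.
/z/ is a fricative while /c/ is a stop; the output [d] is a stop, matching the trigger — so the feature that spreads is manner.
Place and voice are unchanged, so the assimilation is partial, not total.
The other alternating forms pattern the same way: /ʂ/ → [ʈ] before /b/ (fricative → stop, matching a stop); /z/ → [d] before /k/ (fricative → stop, matching a stop); /ʁ/ → [ɢ] before /p/ (fricative → stop, matching a stop) — only manner changes, and always toward the following segment.
Since the segment that changes precedes the conditioning segment, the assimilation is regressive.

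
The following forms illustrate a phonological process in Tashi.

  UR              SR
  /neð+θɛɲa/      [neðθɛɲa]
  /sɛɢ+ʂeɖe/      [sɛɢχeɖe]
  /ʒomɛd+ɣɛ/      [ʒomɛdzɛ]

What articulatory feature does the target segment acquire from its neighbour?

Underlying /ʂ/ is realised as [χ] next to /ɢ/; /ɢ/ itself does not change.
The change retroflex → uvular matches the place of the preceding /ɢ/, identifying this as place assimilation.
The same holds elsewhere in the data: /ɣ/ → [z] after /d/ (velar → alveolar, matching alveolar) — only place changes, and always toward the preceding segment.
No alternation appears in [neðθɛɲa]: there the adjacent consonants already agree in place (/θ/ and /ð/ are both dental), so this form is consistent with the same rule.

place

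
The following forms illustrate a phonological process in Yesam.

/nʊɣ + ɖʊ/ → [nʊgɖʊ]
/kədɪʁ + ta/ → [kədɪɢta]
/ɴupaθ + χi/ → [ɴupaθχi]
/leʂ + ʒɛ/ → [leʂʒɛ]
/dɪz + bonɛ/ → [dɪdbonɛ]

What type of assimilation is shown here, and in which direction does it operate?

Comparing underlying and surface forms, /ɣ/ → [g] is the alternation; the neighbouring /ɖ/ is constant.
The change fricative → stop matches the manner of the following /ɖ/, identifying this as manner assimilation.
Place and voice are unchanged, so the assimilation is partial, not total.
The other alternating forms pattern the same way: /ʁ/ → [ɢ] before /t/ (fricative → stop, matching a stop); /z/ → [d] before /b/ (fricative → stop, matching a stop) — only manner changes, and always toward the following segment.
No alternation appears in [ɴupaθχi], [leʂʒɛ]: there the adjacent consonants already agree in manner (/θ/ and /χ/ are both fricatives; /ʂ/ and /ʒ/ are both fricatives), so these forms are consistent with the same rule.
The trigger is the following segment, so the direction is regressive (anticipatory).

regressive manner assimilation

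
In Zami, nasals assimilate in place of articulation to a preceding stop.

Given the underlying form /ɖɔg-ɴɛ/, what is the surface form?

[ɖɔgŋɛ]

The rule targets /ɴ/ (voiced uvular nasal), which sits after the trigger /g/ (velar).
A voiced velar nasal is [ŋ], so the surface segment is [ŋ].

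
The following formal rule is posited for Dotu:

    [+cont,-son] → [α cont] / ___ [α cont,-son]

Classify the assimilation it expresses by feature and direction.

The rule copies [cont] (continuancy) from the environment onto the target fricatives; since [±cont] encodes the stop/fricative manner contrast, the assimilating dimension is manner.
Since the environment is written after the underscore, the trigger follows the target; the direction is regressive.

regressive manner assimilation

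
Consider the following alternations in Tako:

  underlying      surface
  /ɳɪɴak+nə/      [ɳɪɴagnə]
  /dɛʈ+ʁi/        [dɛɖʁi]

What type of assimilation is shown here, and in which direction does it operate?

regressive voicing assimilation

The segment that alternates is /k/, which surfaces as [g] when adjacent to /n/.
The change voiceless → voiced matches the voicing of the following /n/, identifying this as voicing assimilation.
Place and manner are unchanged, so the assimilation is partial, not total.
The other alternating form patterns the same way: /ʈ/ → [ɖ] before /ʁ/ (voiceless → voiced, matching voiced) — only voicing changes, and always toward the following segment.
Since the segment that changes precedes the conditioning segment, the assimilation is regressive.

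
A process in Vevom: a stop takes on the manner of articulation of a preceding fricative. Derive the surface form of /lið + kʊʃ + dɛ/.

[liðxʊʃzɛ]

The rule targets /k/ (voiceless velar stop), which sits after the trigger /ð/ (fricative).
The voiceless velar fricative is [x], so /k/ → [x].
The same rule applies at the second boundary: /d/ → [z] next to /ʃ/.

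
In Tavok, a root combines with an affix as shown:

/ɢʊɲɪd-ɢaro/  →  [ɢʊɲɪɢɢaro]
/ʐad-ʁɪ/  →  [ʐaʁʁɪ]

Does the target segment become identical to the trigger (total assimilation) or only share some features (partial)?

total assimilation

Underlying /d/ is realised as [ʁ] next to /ʁ/; /ʁ/ itself does not change.
The output [ʁ] is identical to the trigger /ʁ/ — every feature (place, manner, voicing) has been copied — so this is total assimilation.
The remaining alternation confirms this: /d/ → [ɢ] before /ɢ/ — in each case the output is a copy of the following consonant.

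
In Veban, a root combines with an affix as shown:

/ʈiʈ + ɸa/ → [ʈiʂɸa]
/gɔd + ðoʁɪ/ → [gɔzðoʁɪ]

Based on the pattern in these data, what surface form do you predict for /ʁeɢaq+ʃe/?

[ʁeɢaχʃe]

The data show regressive manner assimilation: /ʈ/ → [ʂ] before /ɸ/; /d/ → [z] before /ð/. In each pair only manner changes, matching the following consonant, while place and voice stay constant.
/q/ is a voiceless uvular stop. The following trigger /ʃ/ is a fricative, so /q/ must become a fricative as well.
Changing only its manner to fricative gives [χ] — the voiceless uvular fricative.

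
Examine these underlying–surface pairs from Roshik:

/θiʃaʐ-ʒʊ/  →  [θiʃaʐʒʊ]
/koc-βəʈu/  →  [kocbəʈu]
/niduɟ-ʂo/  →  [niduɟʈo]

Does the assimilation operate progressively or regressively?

Underlying /β/ is realised as [b] next to /c/; /c/ itself does not change.
/β/ is a fricative while /c/ is a stop; the output [b] is a stop, matching the trigger — so the feature that spreads is manner.
The same holds elsewhere in the data: /ʂ/ → [ʈ] after /ɟ/ (fricative → stop, matching a stop) — only manner changes, and always toward the preceding segment.
No alternation appears in [θiʃaʐʒʊ]: there the adjacent consonants already agree in manner (/ʒ/ and /ʐ/ are both fricatives), so this form is consistent with the same rule.
The trigger is the preceding segment, so the direction is progressive (perseverative).

progressive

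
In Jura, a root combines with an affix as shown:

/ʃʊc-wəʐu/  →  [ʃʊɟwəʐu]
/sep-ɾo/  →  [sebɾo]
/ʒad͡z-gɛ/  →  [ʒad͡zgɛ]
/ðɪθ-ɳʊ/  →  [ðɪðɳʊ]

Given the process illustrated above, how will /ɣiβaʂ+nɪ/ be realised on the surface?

[ɣiβaʐnɪ]

The data show regressive voicing assimilation: /c/ → [ɟ] before /w/; /p/ → [b] before /ɾ/; /θ/ → [ð] before /ɳ/. In each pair only voicing changes, matching the following consonant, while place and manner stay constant.
No alternation appears in [ʒad͡zgɛ]: there the adjacent consonants already agree in voicing (/d͡z/ and /g/ are both voiced), so this form is consistent with the same rule.
/ʂ/ is a voiceless retroflex fricative. The following trigger /n/ is voiced, so /ʂ/ must become voiced as well.
A voiced retroflex fricative is [ʐ], so the surface segment is [ʐ].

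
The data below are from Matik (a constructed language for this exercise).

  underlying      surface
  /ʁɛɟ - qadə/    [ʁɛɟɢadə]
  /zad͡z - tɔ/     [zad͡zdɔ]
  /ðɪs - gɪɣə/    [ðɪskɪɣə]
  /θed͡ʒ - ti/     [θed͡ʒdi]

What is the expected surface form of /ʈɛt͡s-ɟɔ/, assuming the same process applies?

[ʈɛt͡scɔ]

The data show progressive voicing assimilation: /q/ → [ɢ] after /ɟ/; /t/ → [d] after /d͡z/; /g/ → [k] after /s/; /t/ → [d] after /d͡ʒ/. In each pair only voicing changes, matching the preceding consonant, while place and manner stay constant.
The rule targets /ɟ/ (voiced palatal stop), which sits after the trigger /t͡s/ (voiceless).
A voiceless palatal stop is [c], so the surface segment is [c].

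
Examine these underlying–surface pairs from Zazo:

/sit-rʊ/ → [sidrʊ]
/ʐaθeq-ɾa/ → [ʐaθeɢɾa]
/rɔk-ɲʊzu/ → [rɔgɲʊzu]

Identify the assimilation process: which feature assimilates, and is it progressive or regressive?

Underlying /t/ is realised as [d] next to /r/; /r/ itself does not change.
The change voiceless → voiced matches the voicing of the following /r/, identifying this as voicing assimilation.
Place and manner are unchanged, so the assimilation is partial, not total.
The other alternating forms pattern the same way: /q/ → [ɢ] before /ɾ/ (voiceless → voiced, matching voiced); /k/ → [g] before /ɲ/ (voiceless → voiced, matching voiced) — only voicing changes, and always toward the following segment.
The trigger is the following segment, so the direction is regressive (anticipatory).

regressive voicing assimilation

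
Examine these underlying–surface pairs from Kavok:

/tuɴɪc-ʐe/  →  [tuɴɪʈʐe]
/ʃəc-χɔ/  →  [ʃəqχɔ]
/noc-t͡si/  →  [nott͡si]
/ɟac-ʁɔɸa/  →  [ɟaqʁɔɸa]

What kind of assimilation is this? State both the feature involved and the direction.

regressive place assimilation

Underlying /c/ is realised as [ʈ] next to /ʐ/; /ʐ/ itself does not change.
The change palatal → retroflex matches the place of the following /ʐ/, identifying this as place assimilation.
Manner and voice are unchanged, so the assimilation is partial, not total.
The other alternating forms pattern the same way: /c/ → [q] before /χ/ (palatal → uvular, matching uvular); /c/ → [t] before /t͡s/ (palatal → alveolar, matching alveolar); /c/ → [q] before /ʁ/ (palatal → uvular, matching uvular) — only place changes, and always toward the following segment.
The trigger is the following segment, so the direction is regressive (anticipatory).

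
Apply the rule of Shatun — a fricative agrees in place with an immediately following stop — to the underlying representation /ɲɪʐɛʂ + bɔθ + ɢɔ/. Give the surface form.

[ɲɪʐɛɸbɔχɢɔ]

The rule targets /ʂ/ (voiceless retroflex fricative), which sits before the trigger /b/ (bilabial).
Changing only its place to bilabial gives [ɸ] — the voiceless bilabial fricative.
At the second juncture, /θ/ likewise becomes [χ] adjacent to /ɢ/.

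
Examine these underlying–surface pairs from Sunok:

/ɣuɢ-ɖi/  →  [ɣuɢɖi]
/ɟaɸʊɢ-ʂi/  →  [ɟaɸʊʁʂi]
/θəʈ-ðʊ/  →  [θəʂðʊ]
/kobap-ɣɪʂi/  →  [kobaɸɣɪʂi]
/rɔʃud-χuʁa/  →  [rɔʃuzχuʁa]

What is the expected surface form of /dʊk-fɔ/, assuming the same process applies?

The data show regressive manner assimilation: /ɢ/ → [ʁ] before /ʂ/; /ʈ/ → [ʂ] before /ð/; /p/ → [ɸ] before /ɣ/; /d/ → [z] before /χ/. In each pair only manner changes, matching the following consonant, while place and voice stay constant.
No alternation appears in [ɣuɢɖi]: there the adjacent consonants already agree in manner (/ɢ/ and /ɖ/ are both stops), so this form is consistent with the same rule.
The rule targets /k/ (voiceless velar stop), which sits before the trigger /f/ (fricative).
The voiceless velar fricative is [x], so /k/ → [x].

[dʊxfɔ]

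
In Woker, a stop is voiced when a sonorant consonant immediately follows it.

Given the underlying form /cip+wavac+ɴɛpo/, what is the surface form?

[cibwavaɟɴɛpo]

/p/ is a voiceless bilabial stop. The following trigger /w/ is voiced, so /p/ must become voiced as well.
Changing only its voicing to voiced gives [b] — the voiced bilabial stop.
At the second juncture, /c/ likewise becomes [ɟ] adjacent to /ɴ/.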